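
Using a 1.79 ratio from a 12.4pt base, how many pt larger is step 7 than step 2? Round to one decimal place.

Step 2: 12.4 × 1.79² = 39.731pt
Step 7: 12.4 × 1.79⁷ = 730.118pt
Difference: 730.118 − 39.731 = 690.387pt

690.4pt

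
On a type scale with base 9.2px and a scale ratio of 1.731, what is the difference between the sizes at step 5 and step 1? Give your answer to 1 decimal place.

127.1px

Step 1: 9.2 × 1.731 = 15.925px
Step 5: 9.2 × 1.731⁵ = 142.979px
Difference: 142.979 − 15.925 = 127.054px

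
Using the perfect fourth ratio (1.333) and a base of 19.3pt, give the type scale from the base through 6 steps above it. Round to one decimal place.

19.3pt, 25.7pt, 34.3pt, 45.7pt, 60.9pt, 81.2pt, 108.3pt

Step 0: 19.3pt
Step 1: 19.3 × 1.333 = 25.7
Step 2: 19.3 × 1.333² = 34.3
Step 3: 19.3 × 1.333³ = 45.7
Step 4: 19.3 × 1.333⁴ = 60.9
Step 5: 19.3 × 1.333⁵ = 81.2
Step 6: 19.3 × 1.333⁶ = 108.3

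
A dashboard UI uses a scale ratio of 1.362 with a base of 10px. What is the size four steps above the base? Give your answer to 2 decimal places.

34.41px

Every step multiplies by the scale ratio.
10.0 × 1.362⁴ = 10.0 × 3.44119 ≈ 34.41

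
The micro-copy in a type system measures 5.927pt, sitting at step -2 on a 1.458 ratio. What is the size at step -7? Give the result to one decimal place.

5.927 ÷ 1.458⁵ = 5.927 ÷ 6.58852 ≈ 0.900

0.9pt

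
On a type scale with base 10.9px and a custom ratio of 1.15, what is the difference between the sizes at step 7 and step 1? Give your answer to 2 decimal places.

Step 1: 10.9 × 1.15 = 12.5350px
Step 7: 10.9 × 1.15⁷ = 28.9942px
Difference: 28.9942 − 12.5350 = 16.4592px

16.46px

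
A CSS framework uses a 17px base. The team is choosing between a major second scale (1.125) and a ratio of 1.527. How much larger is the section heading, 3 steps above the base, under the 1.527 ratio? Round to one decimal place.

Major second: 17.0 × 1.125³ = 24.205px
At 1.527: 17.0 × 1.527³ = 60.529px
Difference: 60.529 − 24.205 = 36.324px

36.3px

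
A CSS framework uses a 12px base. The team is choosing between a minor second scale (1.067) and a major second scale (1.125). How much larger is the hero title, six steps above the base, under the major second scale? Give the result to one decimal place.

Minor second: 12.0 × 1.067⁶ = 17.708px
Major second: 12.0 × 1.125⁶ = 24.327px
Difference: 24.327 − 17.708 = 6.619px

6.6px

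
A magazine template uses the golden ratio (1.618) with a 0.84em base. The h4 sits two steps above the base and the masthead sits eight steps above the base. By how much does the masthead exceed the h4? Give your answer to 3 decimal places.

37.256em

Step 2: 0.84 × 1.618² = 2.19906em
Step 8: 0.84 × 1.618⁸ = 39.45549em
Difference: 39.45549 − 2.19906 = 37.25643em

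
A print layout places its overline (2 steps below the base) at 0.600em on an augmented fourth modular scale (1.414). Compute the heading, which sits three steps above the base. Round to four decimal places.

3.3916em

0.600 × 1.414⁵ = 0.600 × 5.65258 ≈ 3.3916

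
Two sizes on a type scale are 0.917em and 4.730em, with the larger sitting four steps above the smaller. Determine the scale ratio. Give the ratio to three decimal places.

1.507

r⁴ = 4.730 / 0.917, so r = (4.730/0.917)^(1/4).
r = 5.1581^(1/4) ≈ 1.5070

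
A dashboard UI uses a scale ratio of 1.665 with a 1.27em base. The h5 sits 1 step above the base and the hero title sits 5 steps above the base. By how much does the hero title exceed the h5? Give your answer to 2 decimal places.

14.14em

Step 1: 1.27 × 1.665 = 2.1145em
Step 5: 1.27 × 1.665⁵ = 16.2508em
Difference: 16.2508 − 2.1145 = 14.1363em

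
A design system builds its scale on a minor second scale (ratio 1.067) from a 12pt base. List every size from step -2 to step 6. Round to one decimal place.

Step -2: 12.0 ÷ 1.067² = 10.5
Step -1: 12.0 ÷ 1.067 = 11.2
Step 0: 12pt
Step 1: 12.0 × 1.067 = 12.8
Step 2: 12.0 × 1.067² = 13.7
Step 3: 12.0 × 1.067³ = 14.6
Step 4: 12.0 × 1.067⁴ = 15.6
Step 5: 12.0 × 1.067⁵ = 16.6
Step 6: 12.0 × 1.067⁶ = 17.7

10.5pt, 11.2pt, 12.0pt, 12.8pt, 13.7pt, 14.6pt, 15.6pt, 16.6pt, 17.7pt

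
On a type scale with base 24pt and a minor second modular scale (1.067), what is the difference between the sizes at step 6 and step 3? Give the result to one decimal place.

Step 3: 24.0 × 1.067³ = 29.154pt
Step 6: 24.0 × 1.067⁶ = 35.416pt
Difference: 35.416 − 29.154 = 6.262pt

6.3pt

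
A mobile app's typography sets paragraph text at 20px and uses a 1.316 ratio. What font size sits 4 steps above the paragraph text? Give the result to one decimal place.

20.0 × 1.316⁴ = 20.0 × 2.99933 ≈ 59.99

60.0px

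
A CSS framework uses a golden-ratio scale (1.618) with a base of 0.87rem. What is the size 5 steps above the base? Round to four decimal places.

Each step on a modular scale multiplies by the ratio, so the size n steps from the base is base × ratioⁿ.
0.87 × 1.618⁵ = 0.87 × 11.08901 ≈ 9.6474

9.6474rem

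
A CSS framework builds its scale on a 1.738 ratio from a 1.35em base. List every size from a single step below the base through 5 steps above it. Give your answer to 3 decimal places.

0.777em, 1.350em, 2.346em, 4.078em, 7.087em, 12.318em, 21.408em

Step -1: 1.35 ÷ 1.738 = 0.777
Step 0: 1.35em
Step 1: 1.35 × 1.738 = 2.346
Step 2: 1.35 × 1.738² = 4.078
Step 3: 1.35 × 1.738³ = 7.087
Step 4: 1.35 × 1.738⁴ = 12.318
Step 5: 1.35 × 1.738⁵ = 21.408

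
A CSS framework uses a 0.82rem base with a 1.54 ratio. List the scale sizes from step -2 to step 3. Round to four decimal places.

0.3458rem, 0.5325rem, 0.8200rem, 1.2628rem, 1.9447rem, 2.9949rem

Step -2: 0.82 ÷ 1.54² = 0.3458
Step -1: 0.82 ÷ 1.54 = 0.5325
Step 0: 0.82rem
Step 1: 0.82 × 1.54 = 1.2628
Step 2: 0.82 × 1.54² = 1.9447
Step 3: 0.82 × 1.54³ = 2.9949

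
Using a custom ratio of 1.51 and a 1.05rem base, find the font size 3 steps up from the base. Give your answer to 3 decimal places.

3.615rem

Each step on a modular scale multiplies by the ratio, so the size n steps from the base is base × ratioⁿ.
1.05 × 1.51³ = 1.05 × 3.44295 ≈ 3.615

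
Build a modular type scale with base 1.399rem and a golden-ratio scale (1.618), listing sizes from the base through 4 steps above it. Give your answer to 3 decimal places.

Step 0: 1.399rem
Step 1: 1.399 × 1.618 = 2.264
Step 2: 1.399 × 1.618² = 3.662
Step 3: 1.399 × 1.618³ = 5.926
Step 4: 1.399 × 1.618⁴ = 9.588

1.399rem, 2.264rem, 3.662rem, 5.926rem, 9.588rem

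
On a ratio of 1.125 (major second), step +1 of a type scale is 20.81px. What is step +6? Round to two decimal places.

The gap is 6 − (1) = 5 steps, so the factor is 1.125^5.
20.81 × 1.125⁵ = 20.81 × 1.80203 ≈ 37.500

37.50px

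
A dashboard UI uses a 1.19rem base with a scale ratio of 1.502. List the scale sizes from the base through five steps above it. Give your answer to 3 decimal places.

Step 0: 1.19rem
Step 1: 1.19 × 1.502 = 1.787
Step 2: 1.19 × 1.502² = 2.685
Step 3: 1.19 × 1.502³ = 4.032
Step 4: 1.19 × 1.502⁴ = 6.057
Step 5: 1.19 × 1.502⁵ = 9.097

1.190rem, 1.787rem, 2.685rem, 4.032rem, 6.057rem, 9.097rem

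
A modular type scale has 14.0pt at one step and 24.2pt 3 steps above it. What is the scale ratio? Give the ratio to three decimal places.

r³ = 24.2 / 14.0, so r = (24.2/14.0)^(1/3).
r = 1.7286^(1/3) ≈ 1.2001

1.200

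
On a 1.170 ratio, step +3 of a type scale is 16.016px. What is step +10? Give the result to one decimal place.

The gap is 10 − (3) = 7 steps, so the factor is 1.170^7.
16.016 × 1.170⁷ = 16.016 × 3.00124 ≈ 48.068

48.1px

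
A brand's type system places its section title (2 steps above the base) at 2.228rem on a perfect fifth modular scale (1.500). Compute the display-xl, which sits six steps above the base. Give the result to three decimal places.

2.228 × 1.500⁴ = 2.228 × 5.06250 ≈ 11.279

11.279rem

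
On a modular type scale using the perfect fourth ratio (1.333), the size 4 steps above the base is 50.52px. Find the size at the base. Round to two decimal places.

The gap is 0 − (4) = -4 steps, so the factor is 1.333^-4.
50.52 ÷ 1.333⁴ = 50.52 ÷ 3.15733 ≈ 16.001

16.00px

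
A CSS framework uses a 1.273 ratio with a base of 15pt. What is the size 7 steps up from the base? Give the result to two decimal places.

Each step on a modular scale multiplies by the ratio, so the size n steps from the base is base × ratioⁿ.
15.0 × 1.273⁷ = 15.0 × 5.41750 ≈ 81.26

81.26pt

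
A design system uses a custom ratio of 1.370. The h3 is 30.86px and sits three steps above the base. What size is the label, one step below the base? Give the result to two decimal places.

8.76px

30.86 ÷ 1.370⁴ = 30.86 ÷ 3.52275 ≈ 8.760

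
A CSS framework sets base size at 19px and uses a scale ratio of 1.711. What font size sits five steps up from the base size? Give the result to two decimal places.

A modular type scale is a geometric sequence: sizeₙ = base × rⁿ.
19.0 × 1.711⁵ = 19.0 × 14.66392 ≈ 278.61

278.61px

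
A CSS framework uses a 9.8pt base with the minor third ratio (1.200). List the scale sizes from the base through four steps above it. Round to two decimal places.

9.80pt, 11.76pt, 14.11pt, 16.93pt, 20.32pt

Step 0: 9.8pt
Step 1: 9.8 × 1.200 = 11.76
Step 2: 9.8 × 1.200² = 14.11
Step 3: 9.8 × 1.200³ = 16.93
Step 4: 9.8 × 1.200⁴ = 20.32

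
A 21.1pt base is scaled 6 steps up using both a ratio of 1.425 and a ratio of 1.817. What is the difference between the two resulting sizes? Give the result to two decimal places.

At 1.425: 21.1 × 1.425⁶ = 176.6736pt
At 1.817: 21.1 × 1.817⁶ = 759.2976pt
Difference: 759.2976 − 176.6736 = 582.6240pt

582.62pt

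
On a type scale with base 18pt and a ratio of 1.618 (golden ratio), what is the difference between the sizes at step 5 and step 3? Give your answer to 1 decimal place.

Step 3: 18.0 × 1.618³ = 76.244pt
Step 5: 18.0 × 1.618⁵ = 199.602pt
Difference: 199.602 − 76.244 = 123.358pt

123.4pt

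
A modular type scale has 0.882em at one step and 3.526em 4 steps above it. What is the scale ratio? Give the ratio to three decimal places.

r⁴ = 3.526 / 0.882, so r = (3.526/0.882)^(1/4).
r = 3.9977^(1/4) ≈ 1.4140

1.414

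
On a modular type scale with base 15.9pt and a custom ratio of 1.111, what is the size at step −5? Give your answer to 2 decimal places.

9.39pt

Each step on a modular scale multiplies by the ratio, so the size n steps from the base is base × ratioⁿ.
15.9 ÷ 1.111⁵ = 15.9 ÷ 1.69266 ≈ 9.39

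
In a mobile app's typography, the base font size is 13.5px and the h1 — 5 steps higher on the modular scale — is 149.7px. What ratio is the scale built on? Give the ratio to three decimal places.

r⁵ = 149.7 / 13.5, so r = (149.7/13.5)^(1/5).
r = 11.0889^(1/5) ≈ 1.6180

1.618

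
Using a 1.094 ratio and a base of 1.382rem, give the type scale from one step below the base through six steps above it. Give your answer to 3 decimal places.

1.263rem, 1.382rem, 1.512rem, 1.654rem, 1.810rem, 1.980rem, 2.166rem, 2.369rem

Step -1: 1.382 ÷ 1.094 = 1.263
Step 0: 1.382rem
Step 1: 1.382 × 1.094 = 1.512
Step 2: 1.382 × 1.094² = 1.654
Step 3: 1.382 × 1.094³ = 1.810
Step 4: 1.382 × 1.094⁴ = 1.980
Step 5: 1.382 × 1.094⁵ = 2.166
Step 6: 1.382 × 1.094⁶ = 2.369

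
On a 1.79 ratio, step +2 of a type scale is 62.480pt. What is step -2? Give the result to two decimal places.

62.480 ÷ 1.79⁴ = 62.480 ÷ 10.26626 ≈ 6.086

6.09pt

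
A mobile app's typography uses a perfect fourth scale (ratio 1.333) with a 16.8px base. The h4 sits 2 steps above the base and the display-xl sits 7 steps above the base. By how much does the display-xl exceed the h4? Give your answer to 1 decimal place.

Step 2: 16.8 × 1.333² = 29.852px
Step 7: 16.8 × 1.333⁷ = 125.638px
Difference: 125.638 − 29.852 = 95.786px

95.8px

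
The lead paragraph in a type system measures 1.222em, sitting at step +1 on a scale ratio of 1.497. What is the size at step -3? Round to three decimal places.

0.243em

The gap is -3 − (1) = -4 steps, so the factor is 1.497^-4.
1.222 ÷ 1.497⁴ = 1.222 ÷ 5.02212 ≈ 0.243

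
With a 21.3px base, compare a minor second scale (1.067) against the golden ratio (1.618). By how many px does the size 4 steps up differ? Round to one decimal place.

Minor second: 21.3 × 1.067⁴ = 27.608px
Golden ratio: 21.3 × 1.618⁴ = 145.980px
Difference: 145.980 − 27.608 = 118.372px

118.4px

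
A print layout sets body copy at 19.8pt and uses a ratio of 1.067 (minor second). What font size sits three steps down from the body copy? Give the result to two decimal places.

16.30pt

19.8 ÷ 1.067³ = 19.8 ÷ 1.21477 ≈ 16.30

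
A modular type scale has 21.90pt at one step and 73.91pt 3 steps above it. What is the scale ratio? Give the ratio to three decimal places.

The ratio satisfies 21.90 × r³ = 73.91, so r = (73.91 / 21.90)^(1/3).
r = 3.3749^(1/3) ≈ 1.5000

1.500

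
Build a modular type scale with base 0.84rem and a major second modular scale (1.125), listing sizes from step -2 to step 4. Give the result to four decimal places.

Step -2: 0.84 ÷ 1.125² = 0.6637
Step -1: 0.84 ÷ 1.125 = 0.7467
Step 0: 0.84rem
Step 1: 0.84 × 1.125 = 0.9450
Step 2: 0.84 × 1.125² = 1.0631
Step 3: 0.84 × 1.125³ = 1.1960
Step 4: 0.84 × 1.125⁴ = 1.3455

0.6637rem, 0.7467rem, 0.8400rem, 0.9450rem, 1.0631rem, 1.1960rem, 1.3455rem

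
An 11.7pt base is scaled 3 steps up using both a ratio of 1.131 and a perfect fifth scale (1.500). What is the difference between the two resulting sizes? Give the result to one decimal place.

At 1.131: 11.7 × 1.131³ = 16.927pt
Perfect fifth: 11.7 × 1.500³ = 39.487pt
Difference: 39.487 − 16.927 = 22.560pt

22.6pt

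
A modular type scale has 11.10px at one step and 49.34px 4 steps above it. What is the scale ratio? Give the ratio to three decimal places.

r⁴ = 49.34 / 11.10, so r = (49.34/11.10)^(1/4).
r = 4.4450^(1/4) ≈ 1.4520

1.452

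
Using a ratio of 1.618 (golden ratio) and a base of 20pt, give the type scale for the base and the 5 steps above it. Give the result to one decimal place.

20.0pt, 32.4pt, 52.4pt, 84.7pt, 137.1pt, 221.8pt

Step 0: 20pt
Step 1: 20.0 × 1.618 = 32.4
Step 2: 20.0 × 1.618² = 52.4
Step 3: 20.0 × 1.618³ = 84.7
Step 4: 20.0 × 1.618⁴ = 137.1
Step 5: 20.0 × 1.618⁵ = 221.8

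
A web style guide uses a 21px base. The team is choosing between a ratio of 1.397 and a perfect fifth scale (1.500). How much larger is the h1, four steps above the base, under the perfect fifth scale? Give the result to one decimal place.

26.3px

At 1.397: 21.0 × 1.397⁴ = 79.984px
Perfect fifth: 21.0 × 1.500⁴ = 106.312px
Difference: 106.312 − 79.984 = 26.328px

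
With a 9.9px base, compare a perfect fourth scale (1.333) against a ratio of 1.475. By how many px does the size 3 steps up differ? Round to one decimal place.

Perfect fourth: 9.9 × 1.333³ = 23.449px
At 1.475: 9.9 × 1.475³ = 31.770px
Difference: 31.770 − 23.449 = 8.321px

8.3px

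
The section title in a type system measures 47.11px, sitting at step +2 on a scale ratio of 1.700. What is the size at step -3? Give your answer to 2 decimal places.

3.32px

47.11 ÷ 1.700⁵ = 47.11 ÷ 14.19857 ≈ 3.318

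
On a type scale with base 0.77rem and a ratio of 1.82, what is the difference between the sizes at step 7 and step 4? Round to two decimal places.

Step 4: 0.77 × 1.82⁴ = 8.4484rem
Step 7: 0.77 × 1.82⁷ = 50.9320rem
Difference: 50.9320 − 8.4484 = 42.4836rem

42.48rem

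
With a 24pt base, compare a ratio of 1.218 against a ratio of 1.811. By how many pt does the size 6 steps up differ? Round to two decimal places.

768.33pt

At 1.218: 24.0 × 1.218⁶ = 78.3601pt
At 1.811: 24.0 × 1.811⁶ = 846.6852pt
Difference: 846.6852 − 78.3601 = 768.3251pt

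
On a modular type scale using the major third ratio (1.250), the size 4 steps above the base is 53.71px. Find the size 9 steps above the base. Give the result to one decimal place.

53.71 × 1.250⁵ = 53.71 × 3.05176 ≈ 163.910

163.9px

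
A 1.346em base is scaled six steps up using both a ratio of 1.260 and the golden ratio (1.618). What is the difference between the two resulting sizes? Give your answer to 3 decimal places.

18.764em

At 1.260: 1.346 × 1.260⁶ = 5.38602em
Golden ratio: 1.346 × 1.618⁶ = 24.14995em
Difference: 24.14995 − 5.38602 = 18.76393em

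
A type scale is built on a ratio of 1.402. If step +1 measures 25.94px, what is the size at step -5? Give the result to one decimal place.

3.4px

25.94 ÷ 1.402⁶ = 25.94 ÷ 7.59431 ≈ 3.416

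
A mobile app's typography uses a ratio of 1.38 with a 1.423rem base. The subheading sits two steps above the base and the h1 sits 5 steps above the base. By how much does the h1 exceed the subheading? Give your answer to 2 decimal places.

Step 2: 1.423 × 1.38² = 2.7100rem
Step 5: 1.423 × 1.38⁵ = 7.1220rem
Difference: 7.1220 − 2.7100 = 4.4120rem

4.41rem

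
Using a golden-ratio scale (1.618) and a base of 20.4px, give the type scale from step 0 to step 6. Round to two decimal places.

Step 0: 20.4px
Step 1: 20.4 × 1.618 = 33.01
Step 2: 20.4 × 1.618² = 53.41
Step 3: 20.4 × 1.618³ = 86.41
Step 4: 20.4 × 1.618⁴ = 139.81
Step 5: 20.4 × 1.618⁵ = 226.22
Step 6: 20.4 × 1.618⁶ = 366.02

20.40px, 33.01px, 53.41px, 86.41px, 139.81px, 226.22px, 366.02px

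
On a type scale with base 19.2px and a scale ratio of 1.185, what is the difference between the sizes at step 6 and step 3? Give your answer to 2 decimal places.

Step 3: 19.2 × 1.185³ = 31.9489px
Step 6: 19.2 × 1.185⁶ = 53.1632px
Difference: 53.1632 − 31.9489 = 21.2143px

21.21px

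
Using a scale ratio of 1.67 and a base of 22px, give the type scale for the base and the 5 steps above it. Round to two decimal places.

22.00px, 36.74px, 61.36px, 102.46px, 171.12px, 285.76px

Step 0: 22px
Step 1: 22.0 × 1.67 = 36.74
Step 2: 22.0 × 1.67² = 61.36
Step 3: 22.0 × 1.67³ = 102.46
Step 4: 22.0 × 1.67⁴ = 171.12
Step 5: 22.0 × 1.67⁵ = 285.76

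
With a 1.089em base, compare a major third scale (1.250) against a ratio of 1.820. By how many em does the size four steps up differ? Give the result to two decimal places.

Major third: 1.089 × 1.250⁴ = 2.6587em
At 1.820: 1.089 × 1.820⁴ = 11.9485em
Difference: 11.9485 − 2.6587 = 9.2898em

9.29em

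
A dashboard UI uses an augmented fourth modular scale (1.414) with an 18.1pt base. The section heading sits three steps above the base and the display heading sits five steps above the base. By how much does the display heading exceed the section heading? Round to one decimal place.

51.1pt

Step 3: 18.1 × 1.414³ = 51.171pt
Step 5: 18.1 × 1.414⁵ = 102.312pt
Difference: 102.312 − 51.171 = 51.141pt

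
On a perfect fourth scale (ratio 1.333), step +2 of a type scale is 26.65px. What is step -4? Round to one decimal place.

26.65 ÷ 1.333⁶ = 26.65 ÷ 5.61023 ≈ 4.750

4.8px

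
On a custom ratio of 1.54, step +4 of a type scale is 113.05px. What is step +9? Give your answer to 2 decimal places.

Moving from step +4 to step +9 is 5 steps up, so multiply by r⁵.
113.05 × 1.54⁵ = 113.05 × 8.66171 ≈ 979.206

979.21px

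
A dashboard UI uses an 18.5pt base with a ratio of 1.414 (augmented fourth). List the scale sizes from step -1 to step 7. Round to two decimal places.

13.08pt, 18.50pt, 26.16pt, 36.99pt, 52.30pt, 73.96pt, 104.57pt, 147.87pt, 209.08pt

Step -1: 18.5 ÷ 1.414 = 13.08
Step 0: 18.5pt
Step 1: 18.5 × 1.414 = 26.16
Step 2: 18.5 × 1.414² = 36.99
Step 3: 18.5 × 1.414³ = 52.30
Step 4: 18.5 × 1.414⁴ = 73.96
Step 5: 18.5 × 1.414⁵ = 104.57
Step 6: 18.5 × 1.414⁶ = 147.87
Step 7: 18.5 × 1.414⁷ = 209.08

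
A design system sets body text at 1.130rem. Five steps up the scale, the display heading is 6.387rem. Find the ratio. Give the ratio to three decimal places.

1.414

The ratio satisfies 1.130 × r⁵ = 6.387, so r = (6.387 / 1.130)^(1/5).
r = 5.6522^(1/5) ≈ 1.4140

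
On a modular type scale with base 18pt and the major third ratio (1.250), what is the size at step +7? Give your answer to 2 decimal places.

Every step multiplies by the scale ratio.
18.0 × 1.250⁷ = 18.0 × 4.76837 ≈ 85.83

85.83pt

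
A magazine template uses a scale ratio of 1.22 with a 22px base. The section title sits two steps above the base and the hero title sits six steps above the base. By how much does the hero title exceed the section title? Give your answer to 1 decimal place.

39.8px

Step 2: 22.0 × 1.22² = 32.745px
Step 6: 22.0 × 1.22⁶ = 72.541px
Difference: 72.541 − 32.745 = 39.796px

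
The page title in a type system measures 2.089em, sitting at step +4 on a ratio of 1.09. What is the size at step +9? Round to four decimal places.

3.2142em

2.089 × 1.09⁵ = 2.089 × 1.53862 ≈ 3.2142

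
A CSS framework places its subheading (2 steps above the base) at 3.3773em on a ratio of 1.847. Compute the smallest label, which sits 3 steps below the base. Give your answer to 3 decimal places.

3.3773 ÷ 1.847⁵ = 3.3773 ÷ 21.49485 ≈ 0.157

0.157em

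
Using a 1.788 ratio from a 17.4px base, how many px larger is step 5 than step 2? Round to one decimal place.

Step 2: 17.4 × 1.788² = 55.627px
Step 5: 17.4 × 1.788⁵ = 317.970px
Difference: 317.970 − 55.627 = 262.343px

262.3px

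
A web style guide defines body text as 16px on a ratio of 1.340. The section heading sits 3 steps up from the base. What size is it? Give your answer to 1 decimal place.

A modular type scale is a geometric sequence: sizeₙ = base × rⁿ.
16.0 × 1.340³ = 16.0 × 2.40610 ≈ 38.50

38.5px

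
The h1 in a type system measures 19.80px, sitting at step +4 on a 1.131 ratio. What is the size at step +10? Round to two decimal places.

41.44px

Moving from step +4 to step +10 is 6 steps up, so multiply by r⁶.
19.80 × 1.131⁶ = 19.80 × 2.09303 ≈ 41.442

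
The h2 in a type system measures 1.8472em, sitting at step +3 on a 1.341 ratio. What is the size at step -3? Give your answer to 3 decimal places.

0.318em

Moving from step +3 to step -3 is 6 steps down, so divide by r⁶.
1.8472 ÷ 1.341⁶ = 1.8472 ÷ 5.81531 ≈ 0.318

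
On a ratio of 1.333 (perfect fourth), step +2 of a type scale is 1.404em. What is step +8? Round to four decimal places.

7.8768em

1.404 × 1.333⁶ = 1.404 × 5.61023 ≈ 7.8768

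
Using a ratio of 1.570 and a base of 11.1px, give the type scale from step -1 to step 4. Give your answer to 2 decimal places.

Step -1: 11.1 ÷ 1.570 = 7.07
Step 0: 11.1px
Step 1: 11.1 × 1.570 = 17.43
Step 2: 11.1 × 1.570² = 27.36
Step 3: 11.1 × 1.570³ = 42.96
Step 4: 11.1 × 1.570⁴ = 67.44

7.07px, 11.10px, 17.43px, 27.36px, 42.96px, 67.44px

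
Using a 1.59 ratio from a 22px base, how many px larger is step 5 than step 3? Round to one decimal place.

Step 3: 22.0 × 1.59³ = 88.433px
Step 5: 22.0 × 1.59⁵ = 223.567px
Difference: 223.567 − 88.433 = 135.134px

135.1px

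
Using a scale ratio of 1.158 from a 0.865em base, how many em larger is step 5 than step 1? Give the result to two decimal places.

Step 1: 0.865 × 1.158 = 1.0017em
Step 5: 0.865 × 1.158⁵ = 1.8012em
Difference: 1.8012 − 1.0017 = 0.7995em

0.80em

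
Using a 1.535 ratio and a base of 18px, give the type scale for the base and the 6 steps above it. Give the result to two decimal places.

Step 0: 18px
Step 1: 18.0 × 1.535 = 27.63
Step 2: 18.0 × 1.535² = 42.41
Step 3: 18.0 × 1.535³ = 65.10
Step 4: 18.0 × 1.535⁴ = 99.93
Step 5: 18.0 × 1.535⁵ = 153.40
Step 6: 18.0 × 1.535⁶ = 235.46

18.00px, 27.63px, 42.41px, 65.10px, 99.93px, 153.40px, 235.46px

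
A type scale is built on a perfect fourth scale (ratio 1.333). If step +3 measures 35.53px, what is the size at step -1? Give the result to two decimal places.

The gap is -1 − (3) = -4 steps, so the factor is 1.333^-4.
35.53 ÷ 1.333⁴ = 35.53 ÷ 3.15733 ≈ 11.253

11.25px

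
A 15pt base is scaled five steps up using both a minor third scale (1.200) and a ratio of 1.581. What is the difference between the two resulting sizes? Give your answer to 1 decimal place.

Minor third: 15.0 × 1.200⁵ = 37.325pt
At 1.581: 15.0 × 1.581⁵ = 148.167pt
Difference: 148.167 − 37.325 = 110.842pt

110.8pt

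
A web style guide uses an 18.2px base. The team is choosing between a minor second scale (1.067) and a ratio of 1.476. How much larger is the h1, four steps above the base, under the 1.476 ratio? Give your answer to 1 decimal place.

Minor second: 18.2 × 1.067⁴ = 23.590px
At 1.476: 18.2 × 1.476⁴ = 86.381px
Difference: 86.381 − 23.590 = 62.791px

62.8px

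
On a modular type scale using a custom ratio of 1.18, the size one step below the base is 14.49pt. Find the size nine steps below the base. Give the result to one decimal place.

3.9pt

14.49 ÷ 1.18⁸ = 14.49 ÷ 3.75886 ≈ 3.855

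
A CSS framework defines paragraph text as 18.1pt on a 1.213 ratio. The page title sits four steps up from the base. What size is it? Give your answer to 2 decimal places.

39.19pt

Every step multiplies by the scale ratio.
18.1 × 1.213⁴ = 18.1 × 2.16493 ≈ 39.19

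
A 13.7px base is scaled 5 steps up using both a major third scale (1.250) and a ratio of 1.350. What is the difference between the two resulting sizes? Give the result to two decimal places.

Major third: 13.7 × 1.250⁵ = 41.8091px
At 1.350: 13.7 × 1.350⁵ = 61.4313px
Difference: 61.4313 − 41.8091 = 19.6222px

19.62px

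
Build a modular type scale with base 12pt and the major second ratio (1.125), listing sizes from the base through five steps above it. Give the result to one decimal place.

12.0pt, 13.5pt, 15.2pt, 17.1pt, 19.2pt, 21.6pt

Step 0: 12pt
Step 1: 12.0 × 1.125 = 13.5
Step 2: 12.0 × 1.125² = 15.2
Step 3: 12.0 × 1.125³ = 17.1
Step 4: 12.0 × 1.125⁴ = 19.2
Step 5: 12.0 × 1.125⁵ = 21.6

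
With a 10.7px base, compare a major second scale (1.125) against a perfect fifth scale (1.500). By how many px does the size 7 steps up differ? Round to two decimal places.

Major second: 10.7 × 1.125⁷ = 24.4035px
Perfect fifth: 10.7 × 1.500⁷ = 182.8195px
Difference: 182.8195 − 24.4035 = 158.4160px

158.42px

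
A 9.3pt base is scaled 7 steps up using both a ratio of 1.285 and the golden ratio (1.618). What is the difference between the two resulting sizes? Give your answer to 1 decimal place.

At 1.285: 9.3 × 1.285⁷ = 53.803pt
Golden ratio: 9.3 × 1.618⁷ = 269.981pt
Difference: 269.981 − 53.803 = 216.178pt

216.2pt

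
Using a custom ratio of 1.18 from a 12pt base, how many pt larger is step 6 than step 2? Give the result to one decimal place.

Step 2: 12.0 × 1.18² = 16.709pt
Step 6: 12.0 × 1.18⁶ = 32.395pt
Difference: 32.395 − 16.709 = 15.686pt

15.7pt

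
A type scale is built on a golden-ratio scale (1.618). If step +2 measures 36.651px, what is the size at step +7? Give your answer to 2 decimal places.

406.42px

The gap is 7 − (2) = 5 steps, so the factor is 1.618^5.
36.651 × 1.618⁵ = 36.651 × 11.08901 ≈ 406.423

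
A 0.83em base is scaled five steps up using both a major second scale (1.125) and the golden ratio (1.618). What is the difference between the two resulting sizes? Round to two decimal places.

7.71em

Major second: 0.83 × 1.125⁵ = 1.4957em
Golden ratio: 0.83 × 1.618⁵ = 9.2039em
Difference: 9.2039 − 1.4957 = 7.7082em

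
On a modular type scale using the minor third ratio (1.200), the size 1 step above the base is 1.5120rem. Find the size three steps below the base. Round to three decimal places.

0.729rem

Moving from step +1 to step -3 is 4 steps down, so divide by r⁴.
1.5120 ÷ 1.200⁴ = 1.5120 ÷ 2.07360 ≈ 0.729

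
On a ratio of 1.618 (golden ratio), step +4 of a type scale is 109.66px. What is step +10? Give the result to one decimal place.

109.66 × 1.618⁶ = 109.66 × 17.94201 ≈ 1967.521

1967.5px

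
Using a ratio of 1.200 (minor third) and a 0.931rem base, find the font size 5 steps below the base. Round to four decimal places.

0.931 ÷ 1.200⁵ = 0.931 ÷ 2.48832 ≈ 0.3741

0.3741rem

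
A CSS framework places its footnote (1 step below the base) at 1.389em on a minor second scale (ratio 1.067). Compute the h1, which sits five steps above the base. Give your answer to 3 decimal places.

2.050em

1.389 × 1.067⁶ = 1.389 × 1.47566 ≈ 2.050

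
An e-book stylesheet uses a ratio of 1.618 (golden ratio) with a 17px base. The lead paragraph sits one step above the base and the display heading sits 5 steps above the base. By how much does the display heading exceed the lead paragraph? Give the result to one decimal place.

161.0px

Step 1: 17.0 × 1.618 = 27.506px
Step 5: 17.0 × 1.618⁵ = 188.513px
Difference: 188.513 − 27.506 = 161.007px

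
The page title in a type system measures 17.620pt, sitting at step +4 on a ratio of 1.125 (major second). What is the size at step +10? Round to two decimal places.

35.72pt

17.620 × 1.125⁶ = 17.620 × 2.02729 ≈ 35.721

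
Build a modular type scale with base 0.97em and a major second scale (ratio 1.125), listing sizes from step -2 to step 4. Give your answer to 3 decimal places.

0.766em, 0.862em, 0.970em, 1.091em, 1.228em, 1.381em, 1.554em

Step -2: 0.97 ÷ 1.125² = 0.766
Step -1: 0.97 ÷ 1.125 = 0.862
Step 0: 0.97em
Step 1: 0.97 × 1.125 = 1.091
Step 2: 0.97 × 1.125² = 1.228
Step 3: 0.97 × 1.125³ = 1.381
Step 4: 0.97 × 1.125⁴ = 1.554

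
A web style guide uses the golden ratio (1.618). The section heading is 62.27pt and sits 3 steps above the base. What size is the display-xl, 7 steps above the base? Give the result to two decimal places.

The gap is 7 − (3) = 4 steps, so the factor is 1.618^4.
62.27 × 1.618⁴ = 62.27 × 6.85353 ≈ 426.769

426.77pt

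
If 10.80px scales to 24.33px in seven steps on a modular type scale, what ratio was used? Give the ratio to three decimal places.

The ratio satisfies 10.80 × r⁷ = 24.33, so r = (24.33 / 10.80)^(1/7).
r = 2.2528^(1/7) ≈ 1.1230

1.123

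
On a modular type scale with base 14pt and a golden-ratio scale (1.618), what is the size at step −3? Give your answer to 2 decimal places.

3.31pt

14.0 ÷ 1.618³ = 14.0 ÷ 4.23580 ≈ 3.31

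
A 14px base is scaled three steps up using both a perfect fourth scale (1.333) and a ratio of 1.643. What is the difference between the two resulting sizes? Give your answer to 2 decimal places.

Perfect fourth: 14.0 × 1.333³ = 33.1603px
At 1.643: 14.0 × 1.643³ = 62.0927px
Difference: 62.0927 − 33.1603 = 28.9324px

28.93px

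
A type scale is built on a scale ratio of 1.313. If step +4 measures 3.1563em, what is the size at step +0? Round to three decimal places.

1.062em

The gap is 0 − (4) = -4 steps, so the factor is 1.313^-4.
3.1563 ÷ 1.313⁴ = 3.1563 ÷ 2.97207 ≈ 1.062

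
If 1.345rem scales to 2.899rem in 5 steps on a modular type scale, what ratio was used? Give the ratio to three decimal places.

r⁵ = 2.899 / 1.345, so r = (2.899/1.345)^(1/5).
r = 2.1554^(1/5) ≈ 1.1660

1.166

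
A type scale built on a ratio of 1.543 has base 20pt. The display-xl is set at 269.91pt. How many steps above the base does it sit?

6

1.543ⁿ = 269.91 / 20 = 13.4955
n = ln(13.4955) / ln(1.543) = 2.6024 / 0.4337 ≈ 6.00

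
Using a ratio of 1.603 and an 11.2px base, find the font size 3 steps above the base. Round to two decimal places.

46.13px

A modular type scale is a geometric sequence: sizeₙ = base × rⁿ.
11.2 × 1.603³ = 11.2 × 4.11908 ≈ 46.13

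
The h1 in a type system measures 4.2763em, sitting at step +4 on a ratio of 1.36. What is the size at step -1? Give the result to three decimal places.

0.919em

4.2763 ÷ 1.36⁵ = 4.2763 ÷ 4.65259 ≈ 0.919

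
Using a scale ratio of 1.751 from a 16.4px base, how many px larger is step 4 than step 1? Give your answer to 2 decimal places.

125.45px

Step 1: 16.4 × 1.751 = 28.7164px
Step 4: 16.4 × 1.751⁴ = 154.1659px
Difference: 154.1659 − 28.7164 = 125.4495px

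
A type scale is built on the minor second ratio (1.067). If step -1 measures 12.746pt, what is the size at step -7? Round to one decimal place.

8.6pt

12.746 ÷ 1.067⁶ = 12.746 ÷ 1.47566 ≈ 8.637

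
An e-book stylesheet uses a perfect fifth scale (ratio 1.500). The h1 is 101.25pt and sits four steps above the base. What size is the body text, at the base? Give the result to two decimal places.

20.00pt

101.25 ÷ 1.500⁴ = 101.25 ÷ 5.06250 ≈ 20.000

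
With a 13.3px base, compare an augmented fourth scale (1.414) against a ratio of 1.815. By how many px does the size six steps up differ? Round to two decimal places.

369.15px

Augmented fourth: 13.3 × 1.414⁶ = 106.3036px
At 1.815: 13.3 × 1.815⁶ = 475.4572px
Difference: 475.4572 − 106.3036 = 369.1536px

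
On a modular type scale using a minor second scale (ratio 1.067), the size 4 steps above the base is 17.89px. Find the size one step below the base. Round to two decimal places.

12.94px

The gap is -1 − (4) = -5 steps, so the factor is 1.067^-5.
17.89 ÷ 1.067⁵ = 17.89 ÷ 1.38300 ≈ 12.936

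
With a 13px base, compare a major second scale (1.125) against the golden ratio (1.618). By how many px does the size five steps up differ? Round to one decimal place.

120.7px

Major second: 13.0 × 1.125⁵ = 23.426px
Golden ratio: 13.0 × 1.618⁵ = 144.157px
Difference: 144.157 − 23.426 = 120.731px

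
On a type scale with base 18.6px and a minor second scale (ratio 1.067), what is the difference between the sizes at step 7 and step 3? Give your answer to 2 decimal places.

6.69px

Step 3: 18.6 × 1.067³ = 22.5947px
Step 7: 18.6 × 1.067⁷ = 29.2863px
Difference: 29.2863 − 22.5947 = 6.6916px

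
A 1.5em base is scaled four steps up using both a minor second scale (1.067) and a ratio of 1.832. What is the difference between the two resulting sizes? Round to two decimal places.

Minor second: 1.5 × 1.067⁴ = 1.9442em
At 1.832: 1.5 × 1.832⁴ = 16.8964em
Difference: 16.8964 − 1.9442 = 14.9522em

14.95em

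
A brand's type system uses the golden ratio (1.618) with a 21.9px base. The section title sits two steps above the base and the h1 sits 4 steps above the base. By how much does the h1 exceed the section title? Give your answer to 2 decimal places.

92.76px

Step 2: 21.9 × 1.618² = 57.3325px
Step 4: 21.9 × 1.618⁴ = 150.0922px
Difference: 150.0922 − 57.3325 = 92.7597px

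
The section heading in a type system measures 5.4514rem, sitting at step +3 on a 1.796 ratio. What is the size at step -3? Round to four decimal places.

0.1624rem

Moving from step +3 to step -3 is 6 steps down, so divide by r⁶.
5.4514 ÷ 1.796⁶ = 5.4514 ÷ 33.56124 ≈ 0.1624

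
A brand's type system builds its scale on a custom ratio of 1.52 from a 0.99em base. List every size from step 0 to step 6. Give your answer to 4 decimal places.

Step 0: 0.99em
Step 1: 0.99 × 1.52 = 1.5048
Step 2: 0.99 × 1.52² = 2.2873
Step 3: 0.99 × 1.52³ = 3.4767
Step 4: 0.99 × 1.52⁴ = 5.2846
Step 5: 0.99 × 1.52⁵ = 8.0325
Step 6: 0.99 × 1.52⁶ = 12.2095

0.9900em, 1.5048em, 2.2873em, 3.4767em, 5.2846em, 8.0325em, 12.2095em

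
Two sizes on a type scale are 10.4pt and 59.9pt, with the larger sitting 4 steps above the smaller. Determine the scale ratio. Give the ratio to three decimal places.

r⁴ = 59.9 / 10.4, so r = (59.9/10.4)^(1/4).
r = 5.7596^(1/4) ≈ 1.5492

1.549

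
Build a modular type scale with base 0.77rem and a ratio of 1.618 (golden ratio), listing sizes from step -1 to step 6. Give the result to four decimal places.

0.4759rem, 0.7700rem, 1.2459rem, 2.0158rem, 3.2616rem, 5.2772rem, 8.5385rem, 13.8153rem

Step -1: 0.77 ÷ 1.618 = 0.4759
Step 0: 0.77rem
Step 1: 0.77 × 1.618 = 1.2459
Step 2: 0.77 × 1.618² = 2.0158
Step 3: 0.77 × 1.618³ = 3.2616
Step 4: 0.77 × 1.618⁴ = 5.2772
Step 5: 0.77 × 1.618⁵ = 8.5385
Step 6: 0.77 × 1.618⁶ = 13.8153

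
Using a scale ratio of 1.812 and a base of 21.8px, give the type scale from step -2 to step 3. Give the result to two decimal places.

6.64px, 12.03px, 21.80px, 39.50px, 71.58px, 129.70px

Step -2: 21.8 ÷ 1.812² = 6.64
Step -1: 21.8 ÷ 1.812 = 12.03
Step 0: 21.8px
Step 1: 21.8 × 1.812 = 39.50
Step 2: 21.8 × 1.812² = 71.58
Step 3: 21.8 × 1.812³ = 129.70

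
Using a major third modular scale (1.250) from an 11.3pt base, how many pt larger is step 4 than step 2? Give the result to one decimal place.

9.9pt

Step 2: 11.3 × 1.250² = 17.656pt
Step 4: 11.3 × 1.250⁴ = 27.588pt
Difference: 27.588 − 17.656 = 9.932pt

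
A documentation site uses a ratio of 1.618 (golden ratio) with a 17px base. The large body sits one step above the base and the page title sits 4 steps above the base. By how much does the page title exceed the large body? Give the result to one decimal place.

89.0px

Step 1: 17.0 × 1.618 = 27.506px
Step 4: 17.0 × 1.618⁴ = 116.510px
Difference: 116.510 − 27.506 = 89.004px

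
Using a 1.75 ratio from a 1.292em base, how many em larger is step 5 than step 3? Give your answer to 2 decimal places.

Step 3: 1.292 × 1.75³ = 6.9243em
Step 5: 1.292 × 1.75⁵ = 21.2057em
Difference: 21.2057 − 6.9243 = 14.2814em

14.28em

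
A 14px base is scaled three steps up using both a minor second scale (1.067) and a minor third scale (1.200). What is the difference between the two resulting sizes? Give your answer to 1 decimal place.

Minor second: 14.0 × 1.067³ = 17.007px
Minor third: 14.0 × 1.200³ = 24.192px
Difference: 24.192 − 17.007 = 7.185px

7.2px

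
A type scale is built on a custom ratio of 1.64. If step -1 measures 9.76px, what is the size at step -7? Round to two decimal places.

Moving from step -1 to step -7 is 6 steps down, so divide by r⁶.
9.76 ÷ 1.64⁶ = 9.76 ÷ 19.45643 ≈ 0.502

0.50px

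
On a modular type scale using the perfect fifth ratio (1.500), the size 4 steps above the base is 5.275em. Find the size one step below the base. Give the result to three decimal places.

Moving from step +4 to step -1 is 5 steps down, so divide by r⁵.
5.275 ÷ 1.500⁵ = 5.275 ÷ 7.59375 ≈ 0.695

0.695em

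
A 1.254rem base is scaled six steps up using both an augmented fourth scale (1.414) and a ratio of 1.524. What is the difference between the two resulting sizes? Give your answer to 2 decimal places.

5.69rem

Augmented fourth: 1.254 × 1.414⁶ = 10.0229rem
At 1.524: 1.254 × 1.524⁶ = 15.7111rem
Difference: 15.7111 − 10.0229 = 5.6882rem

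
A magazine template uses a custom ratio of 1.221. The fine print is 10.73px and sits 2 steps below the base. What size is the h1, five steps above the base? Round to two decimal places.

10.73 × 1.221⁷ = 10.73 × 4.04585 ≈ 43.412

43.41px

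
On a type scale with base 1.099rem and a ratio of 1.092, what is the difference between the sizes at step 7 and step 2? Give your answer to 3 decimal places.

0.724rem

Step 2: 1.099 × 1.092² = 1.31052rem
Step 7: 1.099 × 1.092⁷ = 2.03496rem
Difference: 2.03496 − 1.31052 = 0.72444rem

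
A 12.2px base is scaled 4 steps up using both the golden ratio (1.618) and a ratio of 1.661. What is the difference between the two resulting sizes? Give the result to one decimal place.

9.2px

Golden ratio: 12.2 × 1.618⁴ = 83.613px
At 1.661: 12.2 × 1.661⁴ = 92.862px
Difference: 92.862 − 83.613 = 9.249px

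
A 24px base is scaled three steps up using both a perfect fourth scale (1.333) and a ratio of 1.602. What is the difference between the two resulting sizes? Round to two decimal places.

41.83px

Perfect fourth: 24.0 × 1.333³ = 56.8462px
At 1.602: 24.0 × 1.602³ = 98.6731px
Difference: 98.6731 − 56.8462 = 41.8269px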